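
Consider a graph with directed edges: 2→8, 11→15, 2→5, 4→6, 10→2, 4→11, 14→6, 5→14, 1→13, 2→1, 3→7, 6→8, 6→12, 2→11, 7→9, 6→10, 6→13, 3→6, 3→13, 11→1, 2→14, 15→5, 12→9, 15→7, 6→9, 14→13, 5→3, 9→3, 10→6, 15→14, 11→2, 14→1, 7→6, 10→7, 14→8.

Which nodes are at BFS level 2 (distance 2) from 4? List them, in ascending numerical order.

Level 0: 4
Level 1: 6, 11
Level 2: 1, 2, 8, 9, 10, 12, 13, 15
Level 3: 3, 5, 7, 14

1, 2, 8, 9, 10, 12, 13, 15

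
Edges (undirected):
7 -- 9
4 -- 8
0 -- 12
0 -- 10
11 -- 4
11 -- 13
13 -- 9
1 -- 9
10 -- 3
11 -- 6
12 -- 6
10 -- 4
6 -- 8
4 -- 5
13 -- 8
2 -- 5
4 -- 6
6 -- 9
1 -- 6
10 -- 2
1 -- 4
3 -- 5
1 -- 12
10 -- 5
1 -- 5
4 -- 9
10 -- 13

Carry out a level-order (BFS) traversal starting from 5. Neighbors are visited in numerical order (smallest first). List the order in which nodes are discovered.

5 -> 1 -> 2 -> 3 -> 4 -> 10 -> 6 -> 9 -> 12 -> 8 -> 11 -> 0 -> 13 -> 7

Visit 5; enqueue 1, 2, 3, 4, 10 → queue [1, 2, 3, 4, 10]
Visit 1; enqueue 6, 9, 12 → queue [2, 3, 4, 10, 6, 9, 12]
Visit 2 → queue [3, 4, 10, 6, 9, 12]
Visit 3 → queue [4, 10, 6, 9, 12]
Visit 4; enqueue 8, 11 → queue [10, 6, 9, 12, 8, 11]
Visit 10; enqueue 0, 13 → queue [6, 9, 12, 8, 11, 0, 13]
Visit 6 → queue [9, 12, 8, 11, 0, 13]
Visit 9; enqueue 7 → queue [12, 8, 11, 0, 13, 7]
Visit 12 → queue [8, 11, 0, 13, 7]
Visit 8 → queue [11, 0, 13, 7]
Visit 11 → queue [0, 13, 7]
Visit 0 → queue [13, 7]
Visit 13 → queue [7]
Visit 7 → queue []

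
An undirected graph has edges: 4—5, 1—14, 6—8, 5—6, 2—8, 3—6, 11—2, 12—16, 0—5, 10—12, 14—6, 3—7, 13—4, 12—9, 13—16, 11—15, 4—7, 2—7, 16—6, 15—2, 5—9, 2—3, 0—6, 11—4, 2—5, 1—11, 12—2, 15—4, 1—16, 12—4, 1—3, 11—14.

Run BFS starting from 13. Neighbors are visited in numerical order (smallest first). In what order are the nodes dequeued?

Visit 13; enqueue 4, 16 → queue [4, 16]
Visit 4; enqueue 5, 7, 11, 12, 15 → queue [16, 5, 7, 11, 12, 15]
Visit 16; enqueue 1, 6 → queue [5, 7, 11, 12, 15, 1, 6]
Visit 5; enqueue 0, 2, 9 → queue [7, 11, 12, 15, 1, 6, 0, 2, 9]
Visit 7; enqueue 3 → queue [11, 12, 15, 1, 6, 0, 2, 9, 3]
Visit 11; enqueue 14 → queue [12, 15, 1, 6, 0, 2, 9, 3, 14]
Visit 12; enqueue 10 → queue [15, 1, 6, 0, 2, 9, 3, 14, 10]
Visit 15 → queue [1, 6, 0, 2, 9, 3, 14, 10]
Visit 1 → queue [6, 0, 2, 9, 3, 14, 10]
Visit 6; enqueue 8 → queue [0, 2, 9, 3, 14, 10, 8]
Visit 0 → queue [2, 9, 3, 14, 10, 8]
Visit 2 → queue [9, 3, 14, 10, 8]
Visit 9 → queue [3, 14, 10, 8]
Visit 3 → queue [14, 10, 8]
Visit 14 → queue [10, 8]
Visit 10 → queue [8]
Visit 8 → queue []

13, 4, 16, 5, 7, 11, 12, 15, 1, 6, 0, 2, 9, 3, 14, 10, 8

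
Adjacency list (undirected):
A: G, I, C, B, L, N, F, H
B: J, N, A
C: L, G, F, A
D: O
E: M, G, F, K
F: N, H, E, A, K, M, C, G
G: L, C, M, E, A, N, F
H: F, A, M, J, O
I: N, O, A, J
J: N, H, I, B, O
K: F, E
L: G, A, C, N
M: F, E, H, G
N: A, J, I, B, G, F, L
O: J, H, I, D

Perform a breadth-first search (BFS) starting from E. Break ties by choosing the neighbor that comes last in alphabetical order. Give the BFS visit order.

Visit E; enqueue M, K, G, F → queue [M, K, G, F]
Visit M; enqueue H → queue [K, G, F, H]
Visit K → queue [G, F, H]
Visit G; enqueue N, L, C, A → queue [F, H, N, L, C, A]
Visit F → queue [H, N, L, C, A]
Visit H; enqueue O, J → queue [N, L, C, A, O, J]
Visit N; enqueue I, B → queue [L, C, A, O, J, I, B]
Visit L → queue [C, A, O, J, I, B]
Visit C → queue [A, O, J, I, B]
Visit A → queue [O, J, I, B]
Visit O; enqueue D → queue [J, I, B, D]
Visit J → queue [I, B, D]
Visit I → queue [B, D]
Visit B → queue [D]
Visit D → queue []

E, M, K, G, F, H, N, L, C, A, O, J, I, B, D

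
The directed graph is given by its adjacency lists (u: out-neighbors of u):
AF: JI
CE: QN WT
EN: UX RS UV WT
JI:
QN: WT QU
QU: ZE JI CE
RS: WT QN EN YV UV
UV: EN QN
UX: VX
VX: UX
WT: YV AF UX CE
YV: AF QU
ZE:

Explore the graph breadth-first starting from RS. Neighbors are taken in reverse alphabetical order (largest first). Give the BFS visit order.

RS, YV, WT, UV, QN, EN, QU, AF, UX, CE, ZE, JI, VX

Visit RS; enqueue YV, WT, UV, QN, EN → queue [YV, WT, UV, QN, EN]
Visit YV; enqueue QU, AF → queue [WT, UV, QN, EN, QU, AF]
Visit WT; enqueue UX, CE → queue [UV, QN, EN, QU, AF, UX, CE]
Visit UV → queue [QN, EN, QU, AF, UX, CE]
Visit QN → queue [EN, QU, AF, UX, CE]
Visit EN → queue [QU, AF, UX, CE]
Visit QU; enqueue ZE, JI → queue [AF, UX, CE, ZE, JI]
Visit AF → queue [UX, CE, ZE, JI]
Visit UX; enqueue VX → queue [CE, ZE, JI, VX]
Visit CE → queue [ZE, JI, VX]
Visit ZE → queue [JI, VX]
Visit JI → queue [VX]
Visit VX → queue []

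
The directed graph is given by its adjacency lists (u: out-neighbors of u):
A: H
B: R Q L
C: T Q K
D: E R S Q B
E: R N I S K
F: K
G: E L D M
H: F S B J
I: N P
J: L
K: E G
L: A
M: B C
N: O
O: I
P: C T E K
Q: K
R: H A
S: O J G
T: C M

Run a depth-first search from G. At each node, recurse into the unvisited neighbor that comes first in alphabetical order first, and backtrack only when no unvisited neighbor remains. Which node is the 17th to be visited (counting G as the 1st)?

Visit G
G → D
D → B
B → L
L → A
A → H
H → F
F → K
K → E
E → I
I → N
N → O
I → P
P → C
C → Q
C → T
T → M
E → R
E → S
S → J

Visit order: G, D, B, L, A, H, F, K, E, I, N, O, P, C, Q, T, M, R, S, J

M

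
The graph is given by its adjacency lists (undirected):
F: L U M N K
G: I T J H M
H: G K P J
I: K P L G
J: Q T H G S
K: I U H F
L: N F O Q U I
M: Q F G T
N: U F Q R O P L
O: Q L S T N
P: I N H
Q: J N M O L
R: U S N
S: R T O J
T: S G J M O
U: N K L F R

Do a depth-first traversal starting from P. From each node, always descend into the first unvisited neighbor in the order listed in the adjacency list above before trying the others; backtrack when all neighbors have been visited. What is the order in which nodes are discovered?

Visit P
P → I
I → K
K → U
U → N
N → F
F → L
L → O
O → Q
Q → J
J → T
T → S
S → R
T → G
G → H
G → M

P → I → K → U → N → F → L → O → Q → J → T → S → R → G → H → M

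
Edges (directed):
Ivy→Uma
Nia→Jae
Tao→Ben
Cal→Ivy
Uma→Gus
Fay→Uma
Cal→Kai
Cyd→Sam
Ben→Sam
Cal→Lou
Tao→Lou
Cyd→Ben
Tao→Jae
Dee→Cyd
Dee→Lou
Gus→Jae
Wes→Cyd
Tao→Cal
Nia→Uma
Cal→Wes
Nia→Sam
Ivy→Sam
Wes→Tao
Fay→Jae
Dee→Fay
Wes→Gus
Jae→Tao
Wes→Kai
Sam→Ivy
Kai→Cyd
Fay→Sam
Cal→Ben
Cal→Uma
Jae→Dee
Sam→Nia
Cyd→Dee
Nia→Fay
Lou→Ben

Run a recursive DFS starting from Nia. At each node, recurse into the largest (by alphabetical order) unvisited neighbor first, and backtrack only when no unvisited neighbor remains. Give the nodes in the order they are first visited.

Nia -> Uma -> Gus -> Jae -> Tao -> Lou -> Ben -> Sam -> Ivy -> Cal -> Wes -> Kai -> Cyd -> Dee -> Fay

Visit Nia
Nia → Uma
Uma → Gus
Gus → Jae
Jae → Tao
Tao → Lou
Lou → Ben
Ben → Sam
Sam → Ivy
Tao → Cal
Cal → Wes
Wes → Kai
Kai → Cyd
Cyd → Dee
Dee → Fay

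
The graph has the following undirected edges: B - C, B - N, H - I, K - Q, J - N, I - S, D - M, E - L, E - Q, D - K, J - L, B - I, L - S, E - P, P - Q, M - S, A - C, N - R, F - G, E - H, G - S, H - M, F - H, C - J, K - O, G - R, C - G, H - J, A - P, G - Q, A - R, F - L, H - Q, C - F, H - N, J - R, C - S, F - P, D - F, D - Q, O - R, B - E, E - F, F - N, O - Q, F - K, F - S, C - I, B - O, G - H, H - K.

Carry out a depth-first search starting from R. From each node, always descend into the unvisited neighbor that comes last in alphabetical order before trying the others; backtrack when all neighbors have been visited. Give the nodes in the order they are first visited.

Visit R
R → O
O → Q
Q → P
P → F
F → S
S → M
M → H
H → N
N → J
J → L
L → E
E → B
B → I
I → C
C → G
C → A
H → K
K → D

R, O, Q, P, F, S, M, H, N, J, L, E, B, I, C, G, A, K, D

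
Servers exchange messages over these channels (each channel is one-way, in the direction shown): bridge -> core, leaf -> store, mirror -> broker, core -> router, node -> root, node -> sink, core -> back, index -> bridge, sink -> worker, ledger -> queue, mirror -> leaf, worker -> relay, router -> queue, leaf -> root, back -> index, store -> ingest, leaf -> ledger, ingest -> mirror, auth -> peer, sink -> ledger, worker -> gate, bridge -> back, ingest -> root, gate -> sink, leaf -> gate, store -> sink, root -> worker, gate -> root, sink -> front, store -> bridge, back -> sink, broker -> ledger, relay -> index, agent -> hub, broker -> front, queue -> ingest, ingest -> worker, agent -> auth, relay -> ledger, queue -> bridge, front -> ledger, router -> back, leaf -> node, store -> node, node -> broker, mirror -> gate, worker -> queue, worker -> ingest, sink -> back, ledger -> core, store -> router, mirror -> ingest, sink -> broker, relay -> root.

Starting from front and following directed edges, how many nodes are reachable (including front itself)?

BFS from front visits: front, ledger, queue, core, ingest, bridge, router, back, worker, root, mirror, sink, index, relay, gate, leaf, broker, store, node
Reachable nodes: 19 of 23 total.

19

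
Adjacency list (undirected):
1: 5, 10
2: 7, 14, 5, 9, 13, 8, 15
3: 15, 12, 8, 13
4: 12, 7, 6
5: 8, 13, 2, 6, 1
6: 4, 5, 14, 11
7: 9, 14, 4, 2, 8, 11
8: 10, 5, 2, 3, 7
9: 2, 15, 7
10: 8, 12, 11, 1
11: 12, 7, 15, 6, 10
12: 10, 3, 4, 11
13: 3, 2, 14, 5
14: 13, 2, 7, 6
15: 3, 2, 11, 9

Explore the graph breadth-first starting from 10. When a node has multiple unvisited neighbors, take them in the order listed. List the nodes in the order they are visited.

10, 8, 12, 11, 1, 5, 2, 3, 7, 4, 15, 6, 13, 14, 9

Visit 10; enqueue 8, 12, 11, 1 → queue [8, 12, 11, 1]
Visit 8; enqueue 5, 2, 3, 7 → queue [12, 11, 1, 5, 2, 3, 7]
Visit 12; enqueue 4 → queue [11, 1, 5, 2, 3, 7, 4]
Visit 11; enqueue 15, 6 → queue [1, 5, 2, 3, 7, 4, 15, 6]
Visit 1 → queue [5, 2, 3, 7, 4, 15, 6]
Visit 5; enqueue 13 → queue [2, 3, 7, 4, 15, 6, 13]
Visit 2; enqueue 14, 9 → queue [3, 7, 4, 15, 6, 13, 14, 9]
Visit 3 → queue [7, 4, 15, 6, 13, 14, 9]
Visit 7 → queue [4, 15, 6, 13, 14, 9]
Visit 4 → queue [15, 6, 13, 14, 9]
Visit 15 → queue [6, 13, 14, 9]
Visit 6 → queue [13, 14, 9]
Visit 13 → queue [14, 9]
Visit 14 → queue [9]
Visit 9 → queue []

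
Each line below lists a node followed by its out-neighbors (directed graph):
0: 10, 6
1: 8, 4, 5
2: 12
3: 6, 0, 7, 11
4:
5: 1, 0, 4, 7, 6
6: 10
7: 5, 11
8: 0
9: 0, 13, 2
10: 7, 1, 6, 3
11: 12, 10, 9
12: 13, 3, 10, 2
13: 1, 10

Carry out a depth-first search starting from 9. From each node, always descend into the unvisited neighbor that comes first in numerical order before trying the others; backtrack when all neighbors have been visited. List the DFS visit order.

Visit 9
9 → 0
0 → 6
6 → 10
10 → 1
1 → 4
1 → 5
5 → 7
7 → 11
11 → 12
12 → 2
12 → 3
12 → 13
1 → 8

9 0 6 10 1 4 5 7 11 12 2 3 13 8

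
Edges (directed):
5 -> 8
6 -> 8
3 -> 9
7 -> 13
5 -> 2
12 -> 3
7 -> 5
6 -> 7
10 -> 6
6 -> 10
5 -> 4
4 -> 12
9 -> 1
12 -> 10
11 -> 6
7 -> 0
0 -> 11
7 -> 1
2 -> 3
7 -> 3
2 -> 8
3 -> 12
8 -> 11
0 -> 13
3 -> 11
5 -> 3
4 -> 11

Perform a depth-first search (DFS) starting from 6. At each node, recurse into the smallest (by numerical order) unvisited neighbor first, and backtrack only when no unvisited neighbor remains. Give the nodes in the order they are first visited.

Visit 6
6 → 7
7 → 0
0 → 11
0 → 13
7 → 1
7 → 3
3 → 9
3 → 12
12 → 10
7 → 5
5 → 2
2 → 8
5 → 4

6, 7, 0, 11, 13, 1, 3, 9, 12, 10, 5, 2, 8, 4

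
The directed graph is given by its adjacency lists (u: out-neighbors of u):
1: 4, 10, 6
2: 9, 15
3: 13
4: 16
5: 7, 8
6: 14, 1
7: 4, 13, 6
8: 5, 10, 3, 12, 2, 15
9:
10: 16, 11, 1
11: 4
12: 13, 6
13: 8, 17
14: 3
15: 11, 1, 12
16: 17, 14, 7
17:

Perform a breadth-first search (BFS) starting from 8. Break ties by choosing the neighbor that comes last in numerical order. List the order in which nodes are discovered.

8 → 15 → 12 → 10 → 5 → 3 → 2 → 11 → 1 → 13 → 6 → 16 → 7 → 9 → 4 → 17 → 14

Visit 8; enqueue 15, 12, 10, 5, 3, 2 → queue [15, 12, 10, 5, 3, 2]
Visit 15; enqueue 11, 1 → queue [12, 10, 5, 3, 2, 11, 1]
Visit 12; enqueue 13, 6 → queue [10, 5, 3, 2, 11, 1, 13, 6]
Visit 10; enqueue 16 → queue [5, 3, 2, 11, 1, 13, 6, 16]
Visit 5; enqueue 7 → queue [3, 2, 11, 1, 13, 6, 16, 7]
Visit 3 → queue [2, 11, 1, 13, 6, 16, 7]
Visit 2; enqueue 9 → queue [11, 1, 13, 6, 16, 7, 9]
Visit 11; enqueue 4 → queue [1, 13, 6, 16, 7, 9, 4]
Visit 1 → queue [13, 6, 16, 7, 9, 4]
Visit 13; enqueue 17 → queue [6, 16, 7, 9, 4, 17]
Visit 6; enqueue 14 → queue [16, 7, 9, 4, 17, 14]
Visit 16 → queue [7, 9, 4, 17, 14]
Visit 7 → queue [9, 4, 17, 14]
Visit 9 → queue [4, 17, 14]
Visit 4 → queue [17, 14]
Visit 17 → queue [14]
Visit 14 → queue []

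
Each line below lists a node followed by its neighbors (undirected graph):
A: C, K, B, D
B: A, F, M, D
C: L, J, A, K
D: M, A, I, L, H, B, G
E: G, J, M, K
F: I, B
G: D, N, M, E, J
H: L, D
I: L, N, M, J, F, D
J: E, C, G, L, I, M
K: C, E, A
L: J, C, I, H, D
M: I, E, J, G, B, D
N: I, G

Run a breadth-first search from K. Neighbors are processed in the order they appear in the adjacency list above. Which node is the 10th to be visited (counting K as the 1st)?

D

Visit K; enqueue C, E, A → queue [C, E, A]
Visit C; enqueue L, J → queue [E, A, L, J]
Visit E; enqueue G, M → queue [A, L, J, G, M]
Visit A; enqueue B, D → queue [L, J, G, M, B, D]
Visit L; enqueue I, H → queue [J, G, M, B, D, I, H]
Visit J → queue [G, M, B, D, I, H]
Visit G; enqueue N → queue [M, B, D, I, H, N]
Visit M → queue [B, D, I, H, N]
Visit B; enqueue F → queue [D, I, H, N, F]
Visit D → queue [I, H, N, F]
Visit I → queue [H, N, F]
Visit H → queue [N, F]
Visit N → queue [F]
Visit F → queue []

Visit order: K, C, E, A, L, J, G, M, B, D, I, H, N, F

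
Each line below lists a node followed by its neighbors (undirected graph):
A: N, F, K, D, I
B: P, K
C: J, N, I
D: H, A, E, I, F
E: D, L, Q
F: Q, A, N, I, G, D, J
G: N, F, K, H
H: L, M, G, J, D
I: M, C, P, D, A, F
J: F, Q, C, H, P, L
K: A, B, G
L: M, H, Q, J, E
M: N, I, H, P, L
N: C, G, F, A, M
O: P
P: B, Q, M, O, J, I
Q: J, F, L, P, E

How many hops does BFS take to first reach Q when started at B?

Level 0: B
Level 1: K, P
Level 2: A, G, I, J, M, O, Q
Level 3: C, D, E, F, H, L, N
Q first appears at level 2.

2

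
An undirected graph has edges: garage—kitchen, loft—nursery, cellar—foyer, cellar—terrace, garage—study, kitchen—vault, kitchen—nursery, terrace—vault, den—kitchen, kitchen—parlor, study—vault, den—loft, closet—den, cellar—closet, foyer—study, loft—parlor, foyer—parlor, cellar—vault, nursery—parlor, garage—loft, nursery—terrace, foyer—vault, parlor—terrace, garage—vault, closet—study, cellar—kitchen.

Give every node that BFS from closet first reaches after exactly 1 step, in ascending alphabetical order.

cellar, den, study

Level 0: closet
Level 1: cellar, den, study
Level 2: foyer, garage, kitchen, loft, terrace, vault
Level 3: nursery, parlor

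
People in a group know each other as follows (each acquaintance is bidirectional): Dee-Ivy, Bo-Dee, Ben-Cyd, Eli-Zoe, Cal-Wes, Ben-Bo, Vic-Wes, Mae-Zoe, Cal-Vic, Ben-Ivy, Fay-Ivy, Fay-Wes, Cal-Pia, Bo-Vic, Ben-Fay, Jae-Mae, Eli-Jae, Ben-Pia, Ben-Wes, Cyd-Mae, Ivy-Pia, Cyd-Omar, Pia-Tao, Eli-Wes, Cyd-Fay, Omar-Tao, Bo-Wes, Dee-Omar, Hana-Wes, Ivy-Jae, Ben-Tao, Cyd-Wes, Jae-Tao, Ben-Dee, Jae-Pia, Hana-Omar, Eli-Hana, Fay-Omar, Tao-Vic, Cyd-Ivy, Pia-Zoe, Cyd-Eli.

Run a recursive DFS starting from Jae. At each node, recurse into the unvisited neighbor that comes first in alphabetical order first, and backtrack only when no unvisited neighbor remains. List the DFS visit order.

Visit Jae
Jae → Eli
Eli → Cyd
Cyd → Ben
Ben → Bo
Bo → Dee
Dee → Ivy
Ivy → Fay
Fay → Omar
Omar → Hana
Hana → Wes
Wes → Cal
Cal → Pia
Pia → Tao
Tao → Vic
Pia → Zoe
Zoe → Mae

Jae, Eli, Cyd, Ben, Bo, Dee, Ivy, Fay, Omar, Hana, Wes, Cal, Pia, Tao, Vic, Zoe, Mae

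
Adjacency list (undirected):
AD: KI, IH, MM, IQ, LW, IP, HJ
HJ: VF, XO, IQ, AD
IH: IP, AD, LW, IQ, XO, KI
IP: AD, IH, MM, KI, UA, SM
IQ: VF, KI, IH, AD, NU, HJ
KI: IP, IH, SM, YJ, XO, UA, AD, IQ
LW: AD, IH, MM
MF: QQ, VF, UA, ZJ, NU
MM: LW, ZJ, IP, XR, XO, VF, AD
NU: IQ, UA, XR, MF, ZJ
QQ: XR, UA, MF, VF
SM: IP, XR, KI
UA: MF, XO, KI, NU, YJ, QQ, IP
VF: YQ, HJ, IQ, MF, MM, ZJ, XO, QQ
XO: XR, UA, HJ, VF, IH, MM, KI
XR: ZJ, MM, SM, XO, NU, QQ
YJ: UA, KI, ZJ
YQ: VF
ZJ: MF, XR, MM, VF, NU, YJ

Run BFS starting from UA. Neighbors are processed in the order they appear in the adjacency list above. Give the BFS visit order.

UA, MF, XO, KI, NU, YJ, QQ, IP, VF, ZJ, XR, HJ, IH, MM, SM, AD, IQ, YQ, LW

Visit UA; enqueue MF, XO, KI, NU, YJ, QQ, IP → queue [MF, XO, KI, NU, YJ, QQ, IP]
Visit MF; enqueue VF, ZJ → queue [XO, KI, NU, YJ, QQ, IP, VF, ZJ]
Visit XO; enqueue XR, HJ, IH, MM → queue [KI, NU, YJ, QQ, IP, VF, ZJ, XR, HJ, IH, MM]
Visit KI; enqueue SM, AD, IQ → queue [NU, YJ, QQ, IP, VF, ZJ, XR, HJ, IH, MM, SM, AD, IQ]
Visit NU → queue [YJ, QQ, IP, VF, ZJ, XR, HJ, IH, MM, SM, AD, IQ]
Visit YJ → queue [QQ, IP, VF, ZJ, XR, HJ, IH, MM, SM, AD, IQ]
Visit QQ → queue [IP, VF, ZJ, XR, HJ, IH, MM, SM, AD, IQ]
Visit IP → queue [VF, ZJ, XR, HJ, IH, MM, SM, AD, IQ]
Visit VF; enqueue YQ → queue [ZJ, XR, HJ, IH, MM, SM, AD, IQ, YQ]
Visit ZJ → queue [XR, HJ, IH, MM, SM, AD, IQ, YQ]
Visit XR → queue [HJ, IH, MM, SM, AD, IQ, YQ]
Visit HJ → queue [IH, MM, SM, AD, IQ, YQ]
Visit IH; enqueue LW → queue [MM, SM, AD, IQ, YQ, LW]
Visit MM → queue [SM, AD, IQ, YQ, LW]
Visit SM → queue [AD, IQ, YQ, LW]
Visit AD → queue [IQ, YQ, LW]
Visit IQ → queue [YQ, LW]
Visit YQ → queue [LW]
Visit LW → queue []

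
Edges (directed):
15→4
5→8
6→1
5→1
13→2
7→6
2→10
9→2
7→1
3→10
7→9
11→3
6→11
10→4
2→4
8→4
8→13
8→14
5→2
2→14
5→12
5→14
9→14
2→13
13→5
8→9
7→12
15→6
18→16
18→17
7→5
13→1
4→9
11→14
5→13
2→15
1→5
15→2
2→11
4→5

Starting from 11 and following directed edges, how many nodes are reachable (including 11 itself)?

14

BFS from 11 visits: 11, 3, 14, 10, 4, 5, 9, 1, 2, 8, 12, 13, 15, 6
Reachable nodes: 14 of 18 total.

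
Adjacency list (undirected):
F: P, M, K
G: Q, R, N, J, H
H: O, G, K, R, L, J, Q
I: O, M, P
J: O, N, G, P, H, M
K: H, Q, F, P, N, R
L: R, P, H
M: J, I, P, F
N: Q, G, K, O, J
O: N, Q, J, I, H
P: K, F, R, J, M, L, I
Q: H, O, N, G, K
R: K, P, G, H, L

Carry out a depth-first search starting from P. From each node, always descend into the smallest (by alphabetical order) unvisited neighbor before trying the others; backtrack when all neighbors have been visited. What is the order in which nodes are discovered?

Visit P
P → F
F → K
K → H
H → G
G → J
J → M
M → I
I → O
O → N
N → Q
G → R
R → L

P, F, K, H, G, J, M, I, O, N, Q, R, L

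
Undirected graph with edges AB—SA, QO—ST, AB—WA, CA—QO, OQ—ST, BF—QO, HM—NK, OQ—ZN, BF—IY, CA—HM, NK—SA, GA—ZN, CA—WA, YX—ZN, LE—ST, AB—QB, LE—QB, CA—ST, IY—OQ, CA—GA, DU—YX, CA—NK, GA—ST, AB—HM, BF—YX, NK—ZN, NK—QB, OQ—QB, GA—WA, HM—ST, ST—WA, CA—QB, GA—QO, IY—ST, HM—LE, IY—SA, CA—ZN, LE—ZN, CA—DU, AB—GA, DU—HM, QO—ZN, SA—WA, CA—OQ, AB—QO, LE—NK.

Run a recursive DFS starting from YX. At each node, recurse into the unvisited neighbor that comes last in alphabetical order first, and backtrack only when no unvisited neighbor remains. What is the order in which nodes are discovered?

YX, ZN, QO, ST, WA, SA, NK, QB, OQ, IY, BF, CA, HM, LE, DU, AB, GA

Visit YX
YX → ZN
ZN → QO
QO → ST
ST → WA
WA → SA
SA → NK
NK → QB
QB → OQ
OQ → IY
IY → BF
OQ → CA
CA → HM
HM → LE
HM → DU
HM → AB
AB → GA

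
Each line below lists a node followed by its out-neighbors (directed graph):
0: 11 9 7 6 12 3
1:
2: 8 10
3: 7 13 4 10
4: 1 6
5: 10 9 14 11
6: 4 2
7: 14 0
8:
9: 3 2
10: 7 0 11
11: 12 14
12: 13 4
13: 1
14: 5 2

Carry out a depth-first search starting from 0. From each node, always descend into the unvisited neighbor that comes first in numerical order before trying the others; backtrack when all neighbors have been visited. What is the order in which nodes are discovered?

Visit 0
0 → 3
3 → 4
4 → 1
4 → 6
6 → 2
2 → 8
2 → 10
10 → 7
7 → 14
14 → 5
5 → 9
5 → 11
11 → 12
12 → 13

0, 3, 4, 1, 6, 2, 8, 10, 7, 14, 5, 9, 11, 12, 13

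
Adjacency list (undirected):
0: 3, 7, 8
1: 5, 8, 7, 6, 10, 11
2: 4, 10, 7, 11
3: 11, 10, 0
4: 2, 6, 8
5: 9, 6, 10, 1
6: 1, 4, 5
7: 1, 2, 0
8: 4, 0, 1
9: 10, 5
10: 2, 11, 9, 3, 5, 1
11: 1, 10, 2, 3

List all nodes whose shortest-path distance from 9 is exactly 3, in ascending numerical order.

0, 4, 7, 8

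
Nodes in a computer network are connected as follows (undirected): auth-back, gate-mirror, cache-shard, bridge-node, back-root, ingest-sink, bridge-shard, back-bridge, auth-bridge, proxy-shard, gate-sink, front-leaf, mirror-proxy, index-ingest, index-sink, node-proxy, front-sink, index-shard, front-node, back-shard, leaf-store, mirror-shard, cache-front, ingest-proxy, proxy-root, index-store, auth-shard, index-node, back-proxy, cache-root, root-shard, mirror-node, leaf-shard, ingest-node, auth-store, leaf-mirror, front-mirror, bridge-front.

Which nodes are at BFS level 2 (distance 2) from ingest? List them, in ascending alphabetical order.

back, bridge, front, gate, mirror, root, shard, store

Level 0: ingest
Level 1: index, node, proxy, sink
Level 2: back, bridge, front, gate, mirror, root, shard, store
Level 3: auth, cache, leaf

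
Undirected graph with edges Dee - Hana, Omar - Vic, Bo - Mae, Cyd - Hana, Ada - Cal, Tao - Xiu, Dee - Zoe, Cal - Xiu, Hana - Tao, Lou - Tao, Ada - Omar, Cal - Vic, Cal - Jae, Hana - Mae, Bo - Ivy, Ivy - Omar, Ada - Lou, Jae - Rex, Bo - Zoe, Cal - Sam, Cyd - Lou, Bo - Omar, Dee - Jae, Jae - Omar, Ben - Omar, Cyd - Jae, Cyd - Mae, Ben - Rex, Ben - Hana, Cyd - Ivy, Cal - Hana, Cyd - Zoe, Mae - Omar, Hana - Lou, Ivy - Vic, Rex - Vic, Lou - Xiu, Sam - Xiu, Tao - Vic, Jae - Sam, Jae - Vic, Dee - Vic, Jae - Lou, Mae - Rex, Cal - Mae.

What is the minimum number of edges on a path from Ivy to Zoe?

Level 0: Ivy
Level 1: Bo, Cyd, Omar, Vic
Level 2: Ada, Ben, Cal, Dee, Hana, Jae, Lou, Mae, Rex, Tao, Zoe
Level 3: Sam, Xiu
Zoe first appears at level 2.

2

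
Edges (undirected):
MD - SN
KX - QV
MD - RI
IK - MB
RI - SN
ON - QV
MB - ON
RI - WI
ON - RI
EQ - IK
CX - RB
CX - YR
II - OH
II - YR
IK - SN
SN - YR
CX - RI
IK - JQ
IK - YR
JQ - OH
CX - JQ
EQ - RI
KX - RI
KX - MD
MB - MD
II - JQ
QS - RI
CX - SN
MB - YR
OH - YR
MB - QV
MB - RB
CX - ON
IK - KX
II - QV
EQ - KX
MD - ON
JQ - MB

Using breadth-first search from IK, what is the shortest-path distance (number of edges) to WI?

Level 0: IK
Level 1: EQ, JQ, KX, MB, SN, YR
Level 2: CX, II, MD, OH, ON, QV, RB, RI
Level 3: QS, WI
WI first appears at level 3.

3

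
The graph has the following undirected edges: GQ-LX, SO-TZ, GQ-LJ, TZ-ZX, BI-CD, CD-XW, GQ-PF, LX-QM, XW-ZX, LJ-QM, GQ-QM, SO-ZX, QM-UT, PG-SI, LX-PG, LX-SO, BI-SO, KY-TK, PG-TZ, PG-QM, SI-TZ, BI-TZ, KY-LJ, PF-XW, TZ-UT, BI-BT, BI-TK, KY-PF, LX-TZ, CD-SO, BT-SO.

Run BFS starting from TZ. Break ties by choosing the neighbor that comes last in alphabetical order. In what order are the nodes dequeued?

TZ, ZX, UT, SO, SI, PG, LX, BI, XW, QM, CD, BT, GQ, TK, PF, LJ, KY

Visit TZ; enqueue ZX, UT, SO, SI, PG, LX, BI → queue [ZX, UT, SO, SI, PG, LX, BI]
Visit ZX; enqueue XW → queue [UT, SO, SI, PG, LX, BI, XW]
Visit UT; enqueue QM → queue [SO, SI, PG, LX, BI, XW, QM]
Visit SO; enqueue CD, BT → queue [SI, PG, LX, BI, XW, QM, CD, BT]
Visit SI → queue [PG, LX, BI, XW, QM, CD, BT]
Visit PG → queue [LX, BI, XW, QM, CD, BT]
Visit LX; enqueue GQ → queue [BI, XW, QM, CD, BT, GQ]
Visit BI; enqueue TK → queue [XW, QM, CD, BT, GQ, TK]
Visit XW; enqueue PF → queue [QM, CD, BT, GQ, TK, PF]
Visit QM; enqueue LJ → queue [CD, BT, GQ, TK, PF, LJ]
Visit CD → queue [BT, GQ, TK, PF, LJ]
Visit BT → queue [GQ, TK, PF, LJ]
Visit GQ → queue [TK, PF, LJ]
Visit TK; enqueue KY → queue [PF, LJ, KY]
Visit PF → queue [LJ, KY]
Visit LJ → queue [KY]
Visit KY → queue []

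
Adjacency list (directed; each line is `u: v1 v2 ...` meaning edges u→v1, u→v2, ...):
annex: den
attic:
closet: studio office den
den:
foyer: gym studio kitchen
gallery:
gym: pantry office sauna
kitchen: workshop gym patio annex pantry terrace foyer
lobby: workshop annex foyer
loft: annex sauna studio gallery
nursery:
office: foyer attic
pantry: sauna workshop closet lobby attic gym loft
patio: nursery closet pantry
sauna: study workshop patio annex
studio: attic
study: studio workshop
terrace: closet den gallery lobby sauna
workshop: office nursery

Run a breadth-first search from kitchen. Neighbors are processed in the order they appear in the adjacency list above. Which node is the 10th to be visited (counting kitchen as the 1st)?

nursery

Visit kitchen; enqueue workshop, gym, patio, annex, pantry, terrace, foyer → queue [workshop, gym, patio, annex, pantry, terrace, foyer]
Visit workshop; enqueue office, nursery → queue [gym, patio, annex, pantry, terrace, foyer, office, nursery]
Visit gym; enqueue sauna → queue [patio, annex, pantry, terrace, foyer, office, nursery, sauna]
Visit patio; enqueue closet → queue [annex, pantry, terrace, foyer, office, nursery, sauna, closet]
Visit annex; enqueue den → queue [pantry, terrace, foyer, office, nursery, sauna, closet, den]
Visit pantry; enqueue lobby, attic, loft → queue [terrace, foyer, office, nursery, sauna, closet, den, lobby, attic, loft]
Visit terrace; enqueue gallery → queue [foyer, office, nursery, sauna, closet, den, lobby, attic, loft, gallery]
Visit foyer; enqueue studio → queue [office, nursery, sauna, closet, den, lobby, attic, loft, gallery, studio]
Visit office → queue [nursery, sauna, closet, den, lobby, attic, loft, gallery, studio]
Visit nursery → queue [sauna, closet, den, lobby, attic, loft, gallery, studio]
Visit sauna; enqueue study → queue [closet, den, lobby, attic, loft, gallery, studio, study]
Visit closet → queue [den, lobby, attic, loft, gallery, studio, study]
Visit den → queue [lobby, attic, loft, gallery, studio, study]
Visit lobby → queue [attic, loft, gallery, studio, study]
Visit attic → queue [loft, gallery, studio, study]
Visit loft → queue [gallery, studio, study]
Visit gallery → queue [studio, study]
Visit studio → queue [study]
Visit study → queue []

Visit order: kitchen, workshop, gym, patio, annex, pantry, terrace, foyer, office, nursery, sauna, closet, den, lobby, attic, loft, gallery, studio, study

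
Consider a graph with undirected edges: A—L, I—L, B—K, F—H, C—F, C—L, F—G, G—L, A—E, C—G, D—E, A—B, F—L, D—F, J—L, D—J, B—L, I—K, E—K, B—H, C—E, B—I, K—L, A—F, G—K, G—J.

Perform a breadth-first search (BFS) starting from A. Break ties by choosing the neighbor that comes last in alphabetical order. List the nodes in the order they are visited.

A, L, F, E, B, K, J, I, G, C, H, D

Visit A; enqueue L, F, E, B → queue [L, F, E, B]
Visit L; enqueue K, J, I, G, C → queue [F, E, B, K, J, I, G, C]
Visit F; enqueue H, D → queue [E, B, K, J, I, G, C, H, D]
Visit E → queue [B, K, J, I, G, C, H, D]
Visit B → queue [K, J, I, G, C, H, D]
Visit K → queue [J, I, G, C, H, D]
Visit J → queue [I, G, C, H, D]
Visit I → queue [G, C, H, D]
Visit G → queue [C, H, D]
Visit C → queue [H, D]
Visit H → queue [D]
Visit D → queue []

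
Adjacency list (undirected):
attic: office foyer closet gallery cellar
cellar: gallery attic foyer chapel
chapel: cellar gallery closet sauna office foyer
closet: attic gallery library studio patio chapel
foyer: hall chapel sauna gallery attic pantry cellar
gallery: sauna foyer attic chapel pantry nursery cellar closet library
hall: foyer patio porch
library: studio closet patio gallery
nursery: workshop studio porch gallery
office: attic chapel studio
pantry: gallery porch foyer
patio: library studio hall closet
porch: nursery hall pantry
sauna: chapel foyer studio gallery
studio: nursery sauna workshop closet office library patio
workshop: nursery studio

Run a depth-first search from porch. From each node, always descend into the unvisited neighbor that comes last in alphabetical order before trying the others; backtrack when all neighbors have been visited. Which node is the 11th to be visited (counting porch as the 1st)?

Visit porch
porch → pantry
pantry → gallery
gallery → sauna
sauna → studio
studio → workshop
workshop → nursery
studio → patio
patio → library
library → closet
closet → chapel
chapel → office
office → attic
attic → foyer
foyer → hall
foyer → cellar

Visit order: porch, pantry, gallery, sauna, studio, workshop, nursery, patio, library, closet, chapel, office, attic, foyer, hall, cellar

chapel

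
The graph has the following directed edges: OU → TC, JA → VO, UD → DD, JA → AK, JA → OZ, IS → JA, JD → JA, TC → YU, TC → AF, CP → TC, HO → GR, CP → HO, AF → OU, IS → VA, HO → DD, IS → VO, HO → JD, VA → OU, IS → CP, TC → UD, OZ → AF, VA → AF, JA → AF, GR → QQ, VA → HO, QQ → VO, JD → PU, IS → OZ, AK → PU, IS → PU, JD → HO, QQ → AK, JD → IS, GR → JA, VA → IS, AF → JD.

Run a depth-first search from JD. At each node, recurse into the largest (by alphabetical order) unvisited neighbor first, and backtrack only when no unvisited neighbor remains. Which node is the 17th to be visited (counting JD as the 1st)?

QQ

Visit JD
JD → PU
JD → JA
JA → VO
JA → OZ
OZ → AF
AF → OU
OU → TC
TC → YU
TC → UD
UD → DD
JA → AK
JD → IS
IS → VA
VA → HO
HO → GR
GR → QQ
IS → CP

Visit order: JD, PU, JA, VO, OZ, AF, OU, TC, YU, UD, DD, AK, IS, VA, HO, GR, QQ, CP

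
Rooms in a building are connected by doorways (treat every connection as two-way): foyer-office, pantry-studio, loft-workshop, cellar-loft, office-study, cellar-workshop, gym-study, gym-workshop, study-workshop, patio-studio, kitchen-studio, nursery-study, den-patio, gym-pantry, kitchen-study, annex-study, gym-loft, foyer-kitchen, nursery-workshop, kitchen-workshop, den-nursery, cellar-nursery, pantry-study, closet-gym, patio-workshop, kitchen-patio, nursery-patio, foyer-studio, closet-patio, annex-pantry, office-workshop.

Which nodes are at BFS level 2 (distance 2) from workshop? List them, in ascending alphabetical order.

annex, closet, den, foyer, pantry, studio

Level 0: workshop
Level 1: cellar, gym, kitchen, loft, nursery, office, patio, study
Level 2: annex, closet, den, foyer, pantry, studio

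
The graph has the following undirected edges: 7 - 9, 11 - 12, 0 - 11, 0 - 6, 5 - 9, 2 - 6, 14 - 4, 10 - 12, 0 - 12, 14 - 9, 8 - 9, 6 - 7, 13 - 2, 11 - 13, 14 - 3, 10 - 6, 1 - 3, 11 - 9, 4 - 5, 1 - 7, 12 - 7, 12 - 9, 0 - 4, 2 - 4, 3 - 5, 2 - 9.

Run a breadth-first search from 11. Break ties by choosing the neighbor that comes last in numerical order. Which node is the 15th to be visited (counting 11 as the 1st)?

Visit 11; enqueue 13, 12, 9, 0 → queue [13, 12, 9, 0]
Visit 13; enqueue 2 → queue [12, 9, 0, 2]
Visit 12; enqueue 10, 7 → queue [9, 0, 2, 10, 7]
Visit 9; enqueue 14, 8, 5 → queue [0, 2, 10, 7, 14, 8, 5]
Visit 0; enqueue 6, 4 → queue [2, 10, 7, 14, 8, 5, 6, 4]
Visit 2 → queue [10, 7, 14, 8, 5, 6, 4]
Visit 10 → queue [7, 14, 8, 5, 6, 4]
Visit 7; enqueue 1 → queue [14, 8, 5, 6, 4, 1]
Visit 14; enqueue 3 → queue [8, 5, 6, 4, 1, 3]
Visit 8 → queue [5, 6, 4, 1, 3]
Visit 5 → queue [6, 4, 1, 3]
Visit 6 → queue [4, 1, 3]
Visit 4 → queue [1, 3]
Visit 1 → queue [3]
Visit 3 → queue []

Visit order: 11, 13, 12, 9, 0, 2, 10, 7, 14, 8, 5, 6, 4, 1, 3

3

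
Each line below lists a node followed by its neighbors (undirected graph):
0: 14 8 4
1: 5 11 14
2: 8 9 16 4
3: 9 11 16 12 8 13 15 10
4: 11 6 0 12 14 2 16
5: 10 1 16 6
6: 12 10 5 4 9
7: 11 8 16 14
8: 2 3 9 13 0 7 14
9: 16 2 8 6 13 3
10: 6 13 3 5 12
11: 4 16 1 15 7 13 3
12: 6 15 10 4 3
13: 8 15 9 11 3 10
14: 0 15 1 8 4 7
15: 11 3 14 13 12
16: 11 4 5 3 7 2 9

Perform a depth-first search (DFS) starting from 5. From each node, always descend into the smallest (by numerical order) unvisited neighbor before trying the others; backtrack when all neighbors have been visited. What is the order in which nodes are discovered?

5 1 11 3 8 0 4 2 9 6 10 12 15 13 14 7 16

Visit 5
5 → 1
1 → 11
11 → 3
3 → 8
8 → 0
0 → 4
4 → 2
2 → 9
9 → 6
6 → 10
10 → 12
12 → 15
15 → 13
15 → 14
14 → 7
7 → 16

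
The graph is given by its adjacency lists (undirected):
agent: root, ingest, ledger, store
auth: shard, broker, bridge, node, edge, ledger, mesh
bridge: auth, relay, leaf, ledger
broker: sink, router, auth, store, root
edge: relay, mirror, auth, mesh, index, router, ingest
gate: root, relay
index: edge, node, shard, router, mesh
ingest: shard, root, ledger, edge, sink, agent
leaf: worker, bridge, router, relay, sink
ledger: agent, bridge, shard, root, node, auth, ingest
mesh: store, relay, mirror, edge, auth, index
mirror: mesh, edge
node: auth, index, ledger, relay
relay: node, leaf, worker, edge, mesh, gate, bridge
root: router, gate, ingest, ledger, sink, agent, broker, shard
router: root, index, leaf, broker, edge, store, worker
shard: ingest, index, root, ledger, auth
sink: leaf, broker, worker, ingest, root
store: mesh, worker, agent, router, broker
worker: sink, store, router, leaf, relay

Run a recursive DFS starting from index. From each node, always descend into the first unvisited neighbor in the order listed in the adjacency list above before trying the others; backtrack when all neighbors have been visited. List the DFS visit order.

Visit index
index → edge
edge → relay
relay → node
node → auth
auth → shard
shard → ingest
ingest → root
root → router
router → leaf
leaf → worker
worker → sink
sink → broker
broker → store
store → mesh
mesh → mirror
store → agent
agent → ledger
ledger → bridge
root → gate

index -> edge -> relay -> node -> auth -> shard -> ingest -> root -> router -> leaf -> worker -> sink -> broker -> store -> mesh -> mirror -> agent -> ledger -> bridge -> gate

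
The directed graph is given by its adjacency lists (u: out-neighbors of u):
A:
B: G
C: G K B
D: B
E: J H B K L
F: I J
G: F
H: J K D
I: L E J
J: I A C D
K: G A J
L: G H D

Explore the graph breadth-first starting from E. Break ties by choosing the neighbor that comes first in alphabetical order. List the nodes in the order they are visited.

E, B, H, J, K, L, G, D, A, C, I, F

Visit E; enqueue B, H, J, K, L → queue [B, H, J, K, L]
Visit B; enqueue G → queue [H, J, K, L, G]
Visit H; enqueue D → queue [J, K, L, G, D]
Visit J; enqueue A, C, I → queue [K, L, G, D, A, C, I]
Visit K → queue [L, G, D, A, C, I]
Visit L → queue [G, D, A, C, I]
Visit G; enqueue F → queue [D, A, C, I, F]
Visit D → queue [A, C, I, F]
Visit A → queue [C, I, F]
Visit C → queue [I, F]
Visit I → queue [F]
Visit F → queue []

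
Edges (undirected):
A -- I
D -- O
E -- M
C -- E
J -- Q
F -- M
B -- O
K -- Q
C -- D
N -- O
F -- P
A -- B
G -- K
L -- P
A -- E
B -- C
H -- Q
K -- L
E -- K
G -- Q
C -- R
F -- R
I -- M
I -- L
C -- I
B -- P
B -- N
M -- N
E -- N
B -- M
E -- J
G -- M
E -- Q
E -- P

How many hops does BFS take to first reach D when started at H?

4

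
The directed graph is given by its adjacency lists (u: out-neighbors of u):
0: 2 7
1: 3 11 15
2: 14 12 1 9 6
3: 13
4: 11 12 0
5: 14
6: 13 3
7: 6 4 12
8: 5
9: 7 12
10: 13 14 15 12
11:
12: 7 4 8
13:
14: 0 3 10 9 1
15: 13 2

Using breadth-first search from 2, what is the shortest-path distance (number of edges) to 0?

2

Level 0: 2
Level 1: 1, 6, 9, 12, 14
Level 2: 0, 3, 4, 7, 8, 10, 11, 13, 15
Level 3: 5
0 first appears at level 2.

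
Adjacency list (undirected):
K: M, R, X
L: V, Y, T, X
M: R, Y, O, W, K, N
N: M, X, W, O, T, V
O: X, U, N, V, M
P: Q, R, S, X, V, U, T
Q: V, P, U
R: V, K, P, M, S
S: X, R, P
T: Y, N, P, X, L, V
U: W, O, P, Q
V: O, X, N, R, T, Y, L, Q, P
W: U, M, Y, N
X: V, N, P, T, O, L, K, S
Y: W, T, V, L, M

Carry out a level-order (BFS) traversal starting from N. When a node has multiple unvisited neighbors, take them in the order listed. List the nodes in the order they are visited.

Visit N; enqueue M, X, W, O, T, V → queue [M, X, W, O, T, V]
Visit M; enqueue R, Y, K → queue [X, W, O, T, V, R, Y, K]
Visit X; enqueue P, L, S → queue [W, O, T, V, R, Y, K, P, L, S]
Visit W; enqueue U → queue [O, T, V, R, Y, K, P, L, S, U]
Visit O → queue [T, V, R, Y, K, P, L, S, U]
Visit T → queue [V, R, Y, K, P, L, S, U]
Visit V; enqueue Q → queue [R, Y, K, P, L, S, U, Q]
Visit R → queue [Y, K, P, L, S, U, Q]
Visit Y → queue [K, P, L, S, U, Q]
Visit K → queue [P, L, S, U, Q]
Visit P → queue [L, S, U, Q]
Visit L → queue [S, U, Q]
Visit S → queue [U, Q]
Visit U → queue [Q]
Visit Q → queue []

N M X W O T V R Y K P L S U Q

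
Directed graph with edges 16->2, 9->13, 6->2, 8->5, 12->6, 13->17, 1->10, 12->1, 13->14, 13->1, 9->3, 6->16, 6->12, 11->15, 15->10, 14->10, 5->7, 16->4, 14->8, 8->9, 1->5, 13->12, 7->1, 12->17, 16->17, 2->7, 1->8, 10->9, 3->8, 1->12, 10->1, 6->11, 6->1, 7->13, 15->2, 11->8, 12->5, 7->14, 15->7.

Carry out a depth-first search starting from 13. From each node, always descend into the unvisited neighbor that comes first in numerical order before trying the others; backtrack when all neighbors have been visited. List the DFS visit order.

Visit 13
13 → 1
1 → 5
5 → 7
7 → 14
14 → 8
8 → 9
9 → 3
14 → 10
1 → 12
12 → 6
6 → 2
6 → 11
11 → 15
6 → 16
16 → 4
16 → 17

13, 1, 5, 7, 14, 8, 9, 3, 10, 12, 6, 2, 11, 15, 16, 4, 17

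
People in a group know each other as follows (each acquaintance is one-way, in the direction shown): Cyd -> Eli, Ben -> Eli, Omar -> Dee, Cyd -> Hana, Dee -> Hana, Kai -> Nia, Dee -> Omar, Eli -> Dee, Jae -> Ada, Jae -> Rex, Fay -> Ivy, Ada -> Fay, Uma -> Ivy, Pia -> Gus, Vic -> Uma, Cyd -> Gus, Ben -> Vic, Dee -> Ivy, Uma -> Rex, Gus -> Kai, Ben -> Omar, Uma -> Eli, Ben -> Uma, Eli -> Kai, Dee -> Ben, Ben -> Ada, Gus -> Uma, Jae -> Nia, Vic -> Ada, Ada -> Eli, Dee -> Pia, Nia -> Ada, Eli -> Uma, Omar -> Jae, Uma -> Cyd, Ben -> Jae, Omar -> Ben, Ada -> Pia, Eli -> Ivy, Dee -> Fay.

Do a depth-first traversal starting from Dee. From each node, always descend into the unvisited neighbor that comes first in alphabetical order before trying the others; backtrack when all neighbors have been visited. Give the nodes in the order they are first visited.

Visit Dee
Dee → Ben
Ben → Ada
Ada → Eli
Eli → Ivy
Eli → Kai
Kai → Nia
Eli → Uma
Uma → Cyd
Cyd → Gus
Cyd → Hana
Uma → Rex
Ada → Fay
Ada → Pia
Ben → Jae
Ben → Omar
Ben → Vic

Dee -> Ben -> Ada -> Eli -> Ivy -> Kai -> Nia -> Uma -> Cyd -> Gus -> Hana -> Rex -> Fay -> Pia -> Jae -> Omar -> Vic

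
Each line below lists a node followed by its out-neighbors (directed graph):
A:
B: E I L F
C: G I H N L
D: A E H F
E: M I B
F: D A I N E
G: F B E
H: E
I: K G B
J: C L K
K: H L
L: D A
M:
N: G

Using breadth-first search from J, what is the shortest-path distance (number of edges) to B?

3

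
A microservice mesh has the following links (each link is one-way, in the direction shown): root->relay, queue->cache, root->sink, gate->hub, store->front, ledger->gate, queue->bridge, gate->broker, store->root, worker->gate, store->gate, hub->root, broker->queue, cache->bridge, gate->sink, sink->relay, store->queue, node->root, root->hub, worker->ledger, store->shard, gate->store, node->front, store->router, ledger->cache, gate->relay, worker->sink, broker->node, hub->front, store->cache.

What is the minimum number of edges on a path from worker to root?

3

Level 0: worker
Level 1: gate, ledger, sink
Level 2: broker, cache, hub, relay, store
Level 3: bridge, front, node, queue, root, router, shard
root first appears at level 3.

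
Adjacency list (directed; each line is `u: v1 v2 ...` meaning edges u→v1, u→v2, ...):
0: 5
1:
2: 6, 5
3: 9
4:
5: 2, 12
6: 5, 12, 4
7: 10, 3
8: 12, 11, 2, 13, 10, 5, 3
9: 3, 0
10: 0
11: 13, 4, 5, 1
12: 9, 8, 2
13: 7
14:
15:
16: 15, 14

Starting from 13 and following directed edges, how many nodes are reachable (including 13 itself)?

BFS from 13 visits: 13, 7, 10, 3, 0, 9, 5, 2, 12, 6, 8, 4, 11, 1
Reachable nodes: 14 of 17 total.

14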